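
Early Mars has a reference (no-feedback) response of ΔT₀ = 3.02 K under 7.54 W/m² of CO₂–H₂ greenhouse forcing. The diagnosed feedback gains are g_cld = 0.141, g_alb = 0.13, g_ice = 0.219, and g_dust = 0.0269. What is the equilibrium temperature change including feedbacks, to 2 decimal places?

Total gain g = 0.141 + 0.13 + 0.219 + 0.0269 = 0.5169.
Amplification A = 1/(1 − 0.5169) = 2.07.
ΔT = 3.02 × 2.07 = 6.25 K.

6.25 K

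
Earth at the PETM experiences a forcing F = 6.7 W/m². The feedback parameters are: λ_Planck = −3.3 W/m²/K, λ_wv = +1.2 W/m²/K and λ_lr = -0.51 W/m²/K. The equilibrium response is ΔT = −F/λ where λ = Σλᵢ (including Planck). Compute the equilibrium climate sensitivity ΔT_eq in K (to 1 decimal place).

Net feedback parameter λ = (−3.3) + (+1.2) + (-0.51) = -2.61 W/m²/K.
ΔT = −F/λ = −6.7/(-2.61) = 2.6 K.

2.6 K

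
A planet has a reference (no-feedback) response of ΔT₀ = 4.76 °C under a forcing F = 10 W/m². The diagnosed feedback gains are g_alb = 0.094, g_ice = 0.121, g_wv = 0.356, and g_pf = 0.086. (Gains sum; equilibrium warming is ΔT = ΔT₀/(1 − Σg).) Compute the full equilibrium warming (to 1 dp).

Total gain g = 0.094 + 0.121 + 0.356 + 0.086 = 0.657.
Amplification A = 1/(1 − 0.657) = 2.915.
ΔT = 4.76 × 2.915 = 13.9 °C.

13.9 °C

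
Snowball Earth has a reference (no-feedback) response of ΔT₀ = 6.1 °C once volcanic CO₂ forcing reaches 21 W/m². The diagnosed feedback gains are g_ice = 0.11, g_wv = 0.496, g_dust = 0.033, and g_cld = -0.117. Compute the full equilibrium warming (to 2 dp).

12.76 °C

Total gain g = 0.11 + 0.496 + 0.033 − 0.117 = 0.522.
Amplification A = 1/(1 − 0.522) = 2.092.
ΔT = 6.1 × 2.092 = 12.76 °C.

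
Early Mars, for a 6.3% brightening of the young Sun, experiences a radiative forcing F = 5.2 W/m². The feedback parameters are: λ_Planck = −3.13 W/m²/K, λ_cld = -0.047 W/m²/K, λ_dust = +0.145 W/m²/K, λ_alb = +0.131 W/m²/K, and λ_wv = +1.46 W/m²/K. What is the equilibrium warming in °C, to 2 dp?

Net feedback parameter λ = (−3.13) + (-0.047) + (+0.145) + (+0.131) + (+1.46) = -1.441 W/m²/K.
ΔT = −F/λ = −5.2/(-1.441) = 3.61 °C.

3.61 °C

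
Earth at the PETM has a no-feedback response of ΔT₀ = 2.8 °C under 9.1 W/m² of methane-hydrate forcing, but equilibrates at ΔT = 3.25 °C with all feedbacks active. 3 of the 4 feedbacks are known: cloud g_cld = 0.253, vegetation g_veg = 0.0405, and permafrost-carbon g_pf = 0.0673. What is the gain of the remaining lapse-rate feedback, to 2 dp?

Amplification A = ΔT/ΔT₀ = 3.25/2.8 = 1.161.
Total gain g = 1 − 1/A = 1 − 1/1.161 = 0.1387.
Known gains sum to 0.253 + 0.0405 + 0.0673 = 0.3608.
g_lr = 0.1387 − 0.3608 = -0.22.

-0.22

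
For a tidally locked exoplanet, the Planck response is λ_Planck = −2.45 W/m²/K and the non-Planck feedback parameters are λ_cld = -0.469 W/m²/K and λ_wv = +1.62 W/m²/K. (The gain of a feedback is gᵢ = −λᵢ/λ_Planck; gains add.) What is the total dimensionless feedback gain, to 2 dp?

Convert to gains: g_cld = -0.469/2.45 = -0.1914; g_wv = 1.62/2.45 = 0.6612.
Total gain g = 0.4698.

0.47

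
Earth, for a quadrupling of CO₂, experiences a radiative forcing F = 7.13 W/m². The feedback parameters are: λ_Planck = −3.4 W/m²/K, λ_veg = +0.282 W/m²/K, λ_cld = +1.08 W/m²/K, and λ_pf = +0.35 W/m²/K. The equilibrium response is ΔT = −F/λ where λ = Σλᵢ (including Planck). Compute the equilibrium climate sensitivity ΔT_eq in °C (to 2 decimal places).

4.22 °C

Net feedback parameter λ = (−3.4) + (+0.282) + (+1.08) + (+0.35) = -1.688 W/m²/K.
ΔT = −F/λ = −7.13/(-1.688) = 4.22 °C.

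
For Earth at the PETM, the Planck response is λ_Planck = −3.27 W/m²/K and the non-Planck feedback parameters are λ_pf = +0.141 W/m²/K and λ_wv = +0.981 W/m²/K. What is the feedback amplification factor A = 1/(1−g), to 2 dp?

Convert to gains: g_pf = 0.141/3.27 = 0.04312; g_wv = 0.981/3.27 = 0.3.
Total gain g = 0.34312.
A = 1/(1 − 0.34312) = 1.52.

1.52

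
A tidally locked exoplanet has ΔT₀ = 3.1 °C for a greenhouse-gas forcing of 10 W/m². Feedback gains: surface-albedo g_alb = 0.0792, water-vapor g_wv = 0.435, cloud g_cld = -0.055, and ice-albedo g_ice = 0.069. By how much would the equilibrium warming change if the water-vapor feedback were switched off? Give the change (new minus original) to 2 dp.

-3.15 °C

Original: g = 0.5282, ΔT = 3.1/(1−0.5282) = 6.5706 °C.
Without water-vapor: g' = 0.0932, ΔT' = 3.1/(1−0.0932) = 3.4186 °C.
Change = 3.4186 − 6.5706 = -3.15 °C.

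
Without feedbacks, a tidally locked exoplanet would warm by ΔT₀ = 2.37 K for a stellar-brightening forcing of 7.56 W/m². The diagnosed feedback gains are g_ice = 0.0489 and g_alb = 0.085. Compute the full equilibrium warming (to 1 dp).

2.7 K

Total gain g = 0.0489 + 0.085 = 0.1339.
Amplification A = 1/(1 − 0.1339) = 1.155.
ΔT = 2.37 × 1.155 = 2.7 K.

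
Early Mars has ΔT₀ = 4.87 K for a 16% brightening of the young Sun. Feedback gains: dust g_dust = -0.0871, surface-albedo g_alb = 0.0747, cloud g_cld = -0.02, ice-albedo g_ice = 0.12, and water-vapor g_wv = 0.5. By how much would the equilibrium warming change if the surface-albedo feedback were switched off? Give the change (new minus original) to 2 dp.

-1.81 K

Original: g = 0.5876, ΔT = 4.87/(1−0.5876) = 11.8089 K.
Without surface-albedo: g' = 0.5129, ΔT' = 4.87/(1−0.5129) = 9.9979 K.
Change = 9.9979 − 11.8089 = -1.81 K.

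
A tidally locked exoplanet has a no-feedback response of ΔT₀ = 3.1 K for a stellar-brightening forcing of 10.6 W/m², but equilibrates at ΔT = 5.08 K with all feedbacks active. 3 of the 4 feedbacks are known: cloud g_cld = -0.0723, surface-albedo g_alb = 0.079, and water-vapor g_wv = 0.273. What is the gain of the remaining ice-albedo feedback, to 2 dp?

Amplification A = ΔT/ΔT₀ = 5.08/3.1 = 1.639.
Total gain g = 1 − 1/A = 1 − 1/1.639 = 0.3899.
Known gains sum to -0.0723 + 0.079 + 0.273 = 0.2797.
g_ice = 0.3899 − 0.2797 = 0.11.

0.11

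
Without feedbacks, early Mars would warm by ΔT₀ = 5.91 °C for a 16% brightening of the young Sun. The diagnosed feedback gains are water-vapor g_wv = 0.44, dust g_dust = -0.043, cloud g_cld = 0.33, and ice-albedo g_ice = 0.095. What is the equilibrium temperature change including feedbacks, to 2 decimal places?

Total gain g = 0.44 − 0.043 + 0.33 + 0.095 = 0.822.
Amplification A = 1/(1 − 0.822) = 5.618.
ΔT = 5.91 × 5.618 = 33.20 °C.

33.20 °C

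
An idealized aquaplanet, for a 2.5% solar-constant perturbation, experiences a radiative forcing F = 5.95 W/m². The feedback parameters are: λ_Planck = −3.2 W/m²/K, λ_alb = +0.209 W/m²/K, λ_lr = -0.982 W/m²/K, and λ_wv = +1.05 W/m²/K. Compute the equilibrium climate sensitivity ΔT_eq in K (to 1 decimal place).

Net feedback parameter λ = (−3.2) + (+0.209) + (-0.982) + (+1.05) = -2.923 W/m²/K.
ΔT = −F/λ = −5.95/(-2.923) = 2.0 K.

2.0 K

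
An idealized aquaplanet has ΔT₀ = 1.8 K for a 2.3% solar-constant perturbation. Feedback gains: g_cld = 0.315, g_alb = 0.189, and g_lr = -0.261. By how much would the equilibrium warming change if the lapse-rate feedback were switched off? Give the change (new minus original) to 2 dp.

Original: g = 0.243, ΔT = 1.8/(1−0.243) = 2.3778 K.
Without lapse-rate: g' = 0.504, ΔT' = 1.8/(1−0.504) = 3.6290 K.
Change = 3.6290 − 2.3778 = 1.25 K.

1.25 K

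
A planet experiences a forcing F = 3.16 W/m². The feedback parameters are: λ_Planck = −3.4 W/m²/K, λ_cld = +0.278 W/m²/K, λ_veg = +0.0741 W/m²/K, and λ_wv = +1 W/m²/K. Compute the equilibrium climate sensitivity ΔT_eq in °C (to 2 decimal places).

1.54 °C

Net feedback parameter λ = (−3.4) + (+0.278) + (+0.0741) + (+1) = -2.0479 W/m²/K.
ΔT = −F/λ = −3.16/(-2.0479) = 1.54 °C.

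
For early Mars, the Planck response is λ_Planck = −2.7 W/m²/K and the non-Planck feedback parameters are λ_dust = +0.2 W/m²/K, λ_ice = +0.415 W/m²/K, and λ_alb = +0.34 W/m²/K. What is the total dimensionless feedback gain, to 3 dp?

Convert to gains: g_dust = 0.2/2.7 = 0.07407; g_ice = 0.415/2.7 = 0.1537; g_alb = 0.34/2.7 = 0.1259.
Total gain g = 0.35367.

0.354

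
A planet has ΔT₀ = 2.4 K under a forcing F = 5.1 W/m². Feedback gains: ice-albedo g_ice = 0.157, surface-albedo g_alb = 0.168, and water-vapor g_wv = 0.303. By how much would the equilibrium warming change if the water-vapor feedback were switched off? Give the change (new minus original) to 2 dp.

-2.90 K

Original: g = 0.628, ΔT = 2.4/(1−0.628) = 6.4516 K.
Without water-vapor: g' = 0.325, ΔT' = 2.4/(1−0.325) = 3.5556 K.
Change = 3.5556 − 6.4516 = -2.90 K.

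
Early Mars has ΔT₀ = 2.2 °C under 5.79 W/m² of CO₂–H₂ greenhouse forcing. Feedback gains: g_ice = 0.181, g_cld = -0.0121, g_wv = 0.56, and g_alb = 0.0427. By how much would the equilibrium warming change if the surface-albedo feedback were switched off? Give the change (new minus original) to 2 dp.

-1.52 °C

Original: g = 0.7716, ΔT = 2.2/(1−0.7716) = 9.6322 °C.
Without surface-albedo: g' = 0.7289, ΔT' = 2.2/(1−0.7289) = 8.1151 °C.
Change = 8.1151 − 9.6322 = -1.52 °C.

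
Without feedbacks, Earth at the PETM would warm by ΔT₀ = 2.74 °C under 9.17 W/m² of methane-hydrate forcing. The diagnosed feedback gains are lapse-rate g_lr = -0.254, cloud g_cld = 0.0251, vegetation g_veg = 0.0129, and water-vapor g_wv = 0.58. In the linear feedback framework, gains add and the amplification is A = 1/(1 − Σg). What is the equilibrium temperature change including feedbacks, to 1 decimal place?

Total gain g = -0.254 + 0.0251 + 0.0129 + 0.58 = 0.364.
Amplification A = 1/(1 − 0.364) = 1.572.
ΔT = 2.74 × 1.572 = 4.3 °C.

4.3 °C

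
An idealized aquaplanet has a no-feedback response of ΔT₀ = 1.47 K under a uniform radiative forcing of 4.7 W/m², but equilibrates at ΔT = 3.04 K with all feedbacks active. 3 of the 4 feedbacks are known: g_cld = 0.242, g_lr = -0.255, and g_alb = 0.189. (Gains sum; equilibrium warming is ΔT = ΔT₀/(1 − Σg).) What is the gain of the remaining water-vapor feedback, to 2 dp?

Amplification A = ΔT/ΔT₀ = 3.04/1.47 = 2.068.
Total gain g = 1 − 1/A = 1 − 1/2.068 = 0.5164.
Known gains sum to 0.242 − 0.255 + 0.189 = 0.176.
g_wv = 0.5164 − 0.176 = 0.34.

0.34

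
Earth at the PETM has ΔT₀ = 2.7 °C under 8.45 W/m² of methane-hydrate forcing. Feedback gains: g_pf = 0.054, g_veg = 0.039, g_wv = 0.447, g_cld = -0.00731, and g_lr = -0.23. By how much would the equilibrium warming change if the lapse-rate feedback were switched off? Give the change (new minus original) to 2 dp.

Original: g = 0.30269, ΔT = 2.7/(1−0.30269) = 3.8720 °C.
Without lapse-rate: g' = 0.53269, ΔT' = 2.7/(1−0.53269) = 5.7777 °C.
Change = 5.7777 − 3.8720 = 1.91 °C.

1.91 °C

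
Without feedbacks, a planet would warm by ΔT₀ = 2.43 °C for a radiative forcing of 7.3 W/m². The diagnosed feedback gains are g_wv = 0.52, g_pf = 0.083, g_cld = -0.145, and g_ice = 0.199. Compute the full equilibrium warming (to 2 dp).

Total gain g = 0.52 + 0.083 − 0.145 + 0.199 = 0.657.
Amplification A = 1/(1 − 0.657) = 2.915.
ΔT = 2.43 × 2.915 = 7.08 °C.

7.08 °C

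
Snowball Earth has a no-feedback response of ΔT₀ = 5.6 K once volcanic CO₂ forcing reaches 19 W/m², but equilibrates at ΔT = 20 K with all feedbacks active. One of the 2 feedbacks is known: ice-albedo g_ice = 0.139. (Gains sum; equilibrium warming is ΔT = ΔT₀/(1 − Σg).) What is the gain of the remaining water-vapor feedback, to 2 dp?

Amplification A = ΔT/ΔT₀ = 20/5.6 = 3.571.
Total gain g = 1 − 1/A = 1 − 1/3.571 = 0.72.
The known gain is 0.139.
g_wv = 0.72 − 0.139 = 0.58.

0.58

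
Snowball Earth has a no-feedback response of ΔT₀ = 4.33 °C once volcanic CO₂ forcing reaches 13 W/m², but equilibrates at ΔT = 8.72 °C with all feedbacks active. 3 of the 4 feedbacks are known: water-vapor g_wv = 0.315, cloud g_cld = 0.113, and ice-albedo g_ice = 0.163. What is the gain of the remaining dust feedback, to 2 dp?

Amplification A = ΔT/ΔT₀ = 8.72/4.33 = 2.014.
Total gain g = 1 − 1/A = 1 − 1/2.014 = 0.5035.
Known gains sum to 0.315 + 0.113 + 0.163 = 0.591.
g_dust = 0.5035 − 0.591 = -0.09.

-0.09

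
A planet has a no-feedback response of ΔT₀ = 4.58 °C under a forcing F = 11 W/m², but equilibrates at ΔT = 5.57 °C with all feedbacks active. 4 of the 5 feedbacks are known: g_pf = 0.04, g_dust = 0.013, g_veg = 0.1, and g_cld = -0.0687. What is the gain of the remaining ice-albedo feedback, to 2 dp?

0.09

Amplification A = ΔT/ΔT₀ = 5.57/4.58 = 1.216.
Total gain g = 1 − 1/A = 1 − 1/1.216 = 0.1776.
Known gains sum to 0.04 + 0.013 + 0.1 − 0.0687 = 0.0843.
g_ice = 0.1776 − 0.0843 = 0.09.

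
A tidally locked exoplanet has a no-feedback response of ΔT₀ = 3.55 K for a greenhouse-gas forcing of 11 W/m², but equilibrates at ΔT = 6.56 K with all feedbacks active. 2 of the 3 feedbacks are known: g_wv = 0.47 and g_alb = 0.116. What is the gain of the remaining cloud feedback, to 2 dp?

Amplification A = ΔT/ΔT₀ = 6.56/3.55 = 1.848.
Total gain g = 1 − 1/A = 1 − 1/1.848 = 0.4589.
Known gains sum to 0.47 + 0.116 = 0.586.
g_cld = 0.4589 − 0.586 = -0.13.

-0.13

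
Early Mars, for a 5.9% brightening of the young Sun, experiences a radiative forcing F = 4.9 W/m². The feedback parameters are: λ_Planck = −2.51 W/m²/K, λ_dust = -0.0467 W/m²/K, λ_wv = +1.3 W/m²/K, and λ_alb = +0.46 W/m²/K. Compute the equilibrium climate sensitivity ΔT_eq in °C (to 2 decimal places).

Net feedback parameter λ = (−2.51) + (-0.0467) + (+1.3) + (+0.46) = -0.7967 W/m²/K.
ΔT = −F/λ = −4.9/(-0.7967) = 6.15 °C.

6.15 °C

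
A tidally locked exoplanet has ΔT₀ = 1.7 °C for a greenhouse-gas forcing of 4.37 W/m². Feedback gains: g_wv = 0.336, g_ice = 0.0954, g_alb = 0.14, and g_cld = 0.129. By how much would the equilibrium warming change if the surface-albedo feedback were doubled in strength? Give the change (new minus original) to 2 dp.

Original: g = 0.7004, ΔT = 1.7/(1−0.7004) = 5.6742 °C.
With doubled surface-albedo: g' = 0.8404, ΔT' = 1.7/(1−0.8404) = 10.6516 °C.
Change = 10.6516 − 5.6742 = 4.98 °C.

4.98 °C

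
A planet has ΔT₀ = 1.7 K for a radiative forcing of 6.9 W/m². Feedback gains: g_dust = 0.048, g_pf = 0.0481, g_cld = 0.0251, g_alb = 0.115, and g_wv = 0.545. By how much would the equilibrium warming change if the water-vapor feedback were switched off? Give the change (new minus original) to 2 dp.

Original: g = 0.7812, ΔT = 1.7/(1−0.7812) = 7.7697 K.
Without water-vapor: g' = 0.2362, ΔT' = 1.7/(1−0.2362) = 2.2257 K.
Change = 2.2257 − 7.7697 = -5.54 K.

-5.54 K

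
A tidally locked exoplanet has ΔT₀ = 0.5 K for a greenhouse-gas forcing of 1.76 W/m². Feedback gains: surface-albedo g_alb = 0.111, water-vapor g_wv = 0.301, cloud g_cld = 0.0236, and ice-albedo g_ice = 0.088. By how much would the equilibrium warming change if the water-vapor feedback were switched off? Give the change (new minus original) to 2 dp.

-0.41 K

Original: g = 0.5236, ΔT = 0.5/(1−0.5236) = 1.0495 K.
Without water-vapor: g' = 0.2226, ΔT' = 0.5/(1−0.2226) = 0.6432 K.
Change = 0.6432 − 1.0495 = -0.41 K.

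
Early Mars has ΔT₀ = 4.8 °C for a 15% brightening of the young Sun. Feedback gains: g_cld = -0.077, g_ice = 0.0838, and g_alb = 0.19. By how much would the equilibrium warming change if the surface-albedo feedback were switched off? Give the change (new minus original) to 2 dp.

-1.14 °C

Original: g = 0.1968, ΔT = 4.8/(1−0.1968) = 5.9761 °C.
Without surface-albedo: g' = 0.0068, ΔT' = 4.8/(1−0.0068) = 4.8329 °C.
Change = 4.8329 − 5.9761 = -1.14 °C.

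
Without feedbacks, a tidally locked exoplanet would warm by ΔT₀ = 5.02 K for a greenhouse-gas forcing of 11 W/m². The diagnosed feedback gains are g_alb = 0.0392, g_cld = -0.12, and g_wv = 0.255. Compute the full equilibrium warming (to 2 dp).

6.08 K

Total gain g = 0.0392 − 0.12 + 0.255 = 0.1742.
Amplification A = 1/(1 − 0.1742) = 1.211.
ΔT = 5.02 × 1.211 = 6.08 K.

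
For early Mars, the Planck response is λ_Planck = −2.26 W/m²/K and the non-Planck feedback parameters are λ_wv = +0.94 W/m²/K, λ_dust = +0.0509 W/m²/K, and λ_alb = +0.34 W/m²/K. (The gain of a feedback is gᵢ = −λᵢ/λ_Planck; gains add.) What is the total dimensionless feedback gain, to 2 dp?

Convert to gains: g_wv = 0.94/2.26 = 0.4159; g_dust = 0.0509/2.26 = 0.02252; g_alb = 0.34/2.26 = 0.1504.
Total gain g = 0.58882.

0.59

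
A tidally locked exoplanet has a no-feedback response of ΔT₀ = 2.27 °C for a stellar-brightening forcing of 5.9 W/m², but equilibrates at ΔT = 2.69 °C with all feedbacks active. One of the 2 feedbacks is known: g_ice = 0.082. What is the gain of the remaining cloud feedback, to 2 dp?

Amplification A = ΔT/ΔT₀ = 2.69/2.27 = 1.185.
Total gain g = 1 − 1/A = 1 − 1/1.185 = 0.1561.
The known gain is 0.082.
g_cld = 0.1561 − 0.082 = 0.07.

0.07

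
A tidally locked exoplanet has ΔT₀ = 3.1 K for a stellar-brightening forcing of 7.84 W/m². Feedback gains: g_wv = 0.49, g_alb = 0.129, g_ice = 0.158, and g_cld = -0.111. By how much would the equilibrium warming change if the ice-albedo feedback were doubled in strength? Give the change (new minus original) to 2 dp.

Original: g = 0.666, ΔT = 3.1/(1−0.666) = 9.2814 K.
With doubled ice-albedo: g' = 0.824, ΔT' = 3.1/(1−0.824) = 17.6136 K.
Change = 17.6136 − 9.2814 = 8.33 K.

8.33 K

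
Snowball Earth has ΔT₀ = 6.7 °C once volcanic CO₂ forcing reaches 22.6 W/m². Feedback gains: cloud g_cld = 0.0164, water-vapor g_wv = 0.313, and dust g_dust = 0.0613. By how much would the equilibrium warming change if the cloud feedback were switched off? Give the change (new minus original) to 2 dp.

-0.29 °C

Original: g = 0.3907, ΔT = 6.7/(1−0.3907) = 10.9962 °C.
Without cloud: g' = 0.3743, ΔT' = 6.7/(1−0.3743) = 10.7080 °C.
Change = 10.7080 − 10.9962 = -0.29 °C.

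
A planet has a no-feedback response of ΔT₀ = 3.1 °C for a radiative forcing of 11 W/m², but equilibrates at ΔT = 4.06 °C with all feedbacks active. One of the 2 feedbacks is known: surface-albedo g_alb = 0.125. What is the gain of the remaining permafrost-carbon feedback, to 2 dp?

Amplification A = ΔT/ΔT₀ = 4.06/3.1 = 1.31.
Total gain g = 1 − 1/A = 1 − 1/1.31 = 0.2366.
The known gain is 0.125.
g_pf = 0.2366 − 0.125 = 0.11.

0.11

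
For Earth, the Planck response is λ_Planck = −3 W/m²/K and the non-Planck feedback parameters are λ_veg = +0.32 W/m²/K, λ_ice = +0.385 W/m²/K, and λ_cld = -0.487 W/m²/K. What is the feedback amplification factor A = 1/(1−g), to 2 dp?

1.08

Convert to gains: g_veg = 0.32/3 = 0.1067; g_ice = 0.385/3 = 0.1283; g_cld = -0.487/3 = -0.1623.
Total gain g = 0.0727.
A = 1/(1 − 0.0727) = 1.08.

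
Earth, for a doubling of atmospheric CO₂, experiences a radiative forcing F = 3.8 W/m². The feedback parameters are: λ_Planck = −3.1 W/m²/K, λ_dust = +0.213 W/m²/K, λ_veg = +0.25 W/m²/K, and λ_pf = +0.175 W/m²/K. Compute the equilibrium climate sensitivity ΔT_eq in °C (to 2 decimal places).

1.54 °C

Net feedback parameter λ = (−3.1) + (+0.213) + (+0.25) + (+0.175) = -2.462 W/m²/K.
ΔT = −F/λ = −3.8/(-2.462) = 1.54 °C.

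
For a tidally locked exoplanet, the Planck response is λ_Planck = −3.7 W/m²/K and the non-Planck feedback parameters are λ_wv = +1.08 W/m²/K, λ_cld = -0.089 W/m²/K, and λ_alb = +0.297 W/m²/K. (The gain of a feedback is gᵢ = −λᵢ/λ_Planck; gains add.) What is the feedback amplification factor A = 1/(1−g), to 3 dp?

1.534

Convert to gains: g_wv = 1.08/3.7 = 0.2919; g_cld = -0.089/3.7 = -0.02405; g_alb = 0.297/3.7 = 0.08027.
Total gain g = 0.34812.
A = 1/(1 − 0.34812) = 1.534.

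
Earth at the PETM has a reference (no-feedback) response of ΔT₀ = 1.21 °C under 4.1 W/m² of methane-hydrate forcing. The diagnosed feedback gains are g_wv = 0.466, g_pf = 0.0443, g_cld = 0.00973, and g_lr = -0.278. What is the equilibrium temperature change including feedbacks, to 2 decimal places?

Total gain g = 0.466 + 0.0443 + 0.00973 − 0.278 = 0.24203.
Amplification A = 1/(1 − 0.24203) = 1.319.
ΔT = 1.21 × 1.319 = 1.60 °C.

1.60 °C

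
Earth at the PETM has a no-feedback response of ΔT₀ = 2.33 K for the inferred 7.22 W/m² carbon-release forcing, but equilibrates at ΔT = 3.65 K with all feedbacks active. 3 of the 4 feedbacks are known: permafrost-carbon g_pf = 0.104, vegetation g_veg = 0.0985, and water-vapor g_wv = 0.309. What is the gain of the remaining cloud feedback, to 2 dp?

Amplification A = ΔT/ΔT₀ = 3.65/2.33 = 1.567.
Total gain g = 1 − 1/A = 1 − 1/1.567 = 0.3618.
Known gains sum to 0.104 + 0.0985 + 0.309 = 0.5115.
g_cld = 0.3618 − 0.5115 = -0.15.

-0.15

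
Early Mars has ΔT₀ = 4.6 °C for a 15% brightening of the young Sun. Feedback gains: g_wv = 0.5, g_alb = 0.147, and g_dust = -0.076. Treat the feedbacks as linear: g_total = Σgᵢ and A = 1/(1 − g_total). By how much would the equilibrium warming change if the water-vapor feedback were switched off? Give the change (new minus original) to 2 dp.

Original: g = 0.571, ΔT = 4.6/(1−0.571) = 10.7226 °C.
Without water-vapor: g' = 0.071, ΔT' = 4.6/(1−0.071) = 4.9516 °C.
Change = 4.9516 − 10.7226 = -5.77 °C.

-5.77 °C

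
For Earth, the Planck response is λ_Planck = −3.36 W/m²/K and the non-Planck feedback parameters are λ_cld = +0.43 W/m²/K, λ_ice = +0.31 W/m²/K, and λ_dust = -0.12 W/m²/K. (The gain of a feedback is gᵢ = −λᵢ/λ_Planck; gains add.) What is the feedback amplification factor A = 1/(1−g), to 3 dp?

Convert to gains: g_cld = 0.43/3.36 = 0.128; g_ice = 0.31/3.36 = 0.09226; g_dust = -0.12/3.36 = -0.03571.
Total gain g = 0.18455.
A = 1/(1 − 0.18455) = 1.226.

1.226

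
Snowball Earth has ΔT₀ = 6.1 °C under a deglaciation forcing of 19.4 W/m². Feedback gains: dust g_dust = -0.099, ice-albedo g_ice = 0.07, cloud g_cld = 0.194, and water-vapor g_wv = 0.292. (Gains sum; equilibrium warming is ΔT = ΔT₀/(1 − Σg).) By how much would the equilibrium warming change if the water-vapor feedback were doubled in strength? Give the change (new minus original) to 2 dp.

13.07 °C

Original: g = 0.457, ΔT = 6.1/(1−0.457) = 11.2339 °C.
With doubled water-vapor: g' = 0.749, ΔT' = 6.1/(1−0.749) = 24.3028 °C.
Change = 24.3028 − 11.2339 = 13.07 °C.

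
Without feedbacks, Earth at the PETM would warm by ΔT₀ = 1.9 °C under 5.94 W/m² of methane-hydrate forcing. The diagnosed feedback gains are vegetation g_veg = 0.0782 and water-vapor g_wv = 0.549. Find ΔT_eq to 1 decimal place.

5.1 °C

Total gain g = 0.0782 + 0.549 = 0.6272.
Amplification A = 1/(1 − 0.6272) = 2.682.
ΔT = 1.9 × 2.682 = 5.1 °C.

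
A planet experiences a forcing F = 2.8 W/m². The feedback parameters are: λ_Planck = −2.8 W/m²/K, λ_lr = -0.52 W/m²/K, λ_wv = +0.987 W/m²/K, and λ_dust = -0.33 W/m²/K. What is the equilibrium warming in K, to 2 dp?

1.05 K

Net feedback parameter λ = (−2.8) + (-0.52) + (+0.987) + (-0.33) = -2.663 W/m²/K.
ΔT = −F/λ = −2.8/(-2.663) = 1.05 K.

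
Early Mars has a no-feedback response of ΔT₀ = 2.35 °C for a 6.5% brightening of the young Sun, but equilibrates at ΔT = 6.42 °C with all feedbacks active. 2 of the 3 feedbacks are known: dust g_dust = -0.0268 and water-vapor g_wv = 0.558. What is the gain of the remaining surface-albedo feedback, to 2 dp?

0.10

Amplification A = ΔT/ΔT₀ = 6.42/2.35 = 2.732.
Total gain g = 1 − 1/A = 1 − 1/2.732 = 0.634.
Known gains sum to -0.0268 + 0.558 = 0.5312.
g_alb = 0.634 − 0.5312 = 0.10.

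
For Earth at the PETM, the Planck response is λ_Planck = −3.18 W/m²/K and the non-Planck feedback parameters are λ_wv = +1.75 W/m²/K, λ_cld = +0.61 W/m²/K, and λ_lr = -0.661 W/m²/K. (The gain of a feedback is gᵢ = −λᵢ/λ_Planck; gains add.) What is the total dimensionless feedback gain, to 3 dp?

0.534

Convert to gains: g_wv = 1.75/3.18 = 0.5503; g_cld = 0.61/3.18 = 0.1918; g_lr = -0.661/3.18 = -0.2079.
Total gain g = 0.5342.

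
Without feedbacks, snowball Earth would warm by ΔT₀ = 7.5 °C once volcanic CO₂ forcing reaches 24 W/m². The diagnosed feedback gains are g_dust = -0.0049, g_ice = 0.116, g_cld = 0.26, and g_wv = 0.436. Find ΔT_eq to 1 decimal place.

38.9 °C

Total gain g = -0.0049 + 0.116 + 0.26 + 0.436 = 0.8071.
Amplification A = 1/(1 − 0.8071) = 5.184.
ΔT = 7.5 × 5.184 = 38.9 °C.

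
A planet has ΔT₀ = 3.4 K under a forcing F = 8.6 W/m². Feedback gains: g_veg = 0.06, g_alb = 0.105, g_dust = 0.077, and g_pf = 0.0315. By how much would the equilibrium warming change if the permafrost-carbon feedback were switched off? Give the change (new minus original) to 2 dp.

Original: g = 0.2735, ΔT = 3.4/(1−0.2735) = 4.6800 K.
Without permafrost-carbon: g' = 0.242, ΔT' = 3.4/(1−0.242) = 4.4855 K.
Change = 4.4855 − 4.6800 = -0.19 K.

-0.19 K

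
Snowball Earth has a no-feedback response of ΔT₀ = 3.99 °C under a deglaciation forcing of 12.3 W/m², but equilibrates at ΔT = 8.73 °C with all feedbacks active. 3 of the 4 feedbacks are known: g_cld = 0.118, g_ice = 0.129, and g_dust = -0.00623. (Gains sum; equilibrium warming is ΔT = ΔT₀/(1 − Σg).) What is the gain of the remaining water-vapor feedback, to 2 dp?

0.30

Amplification A = ΔT/ΔT₀ = 8.73/3.99 = 2.188.
Total gain g = 1 − 1/A = 1 − 1/2.188 = 0.543.
Known gains sum to 0.118 + 0.129 − 0.00623 = 0.24077.
g_wv = 0.543 − 0.24077 = 0.30.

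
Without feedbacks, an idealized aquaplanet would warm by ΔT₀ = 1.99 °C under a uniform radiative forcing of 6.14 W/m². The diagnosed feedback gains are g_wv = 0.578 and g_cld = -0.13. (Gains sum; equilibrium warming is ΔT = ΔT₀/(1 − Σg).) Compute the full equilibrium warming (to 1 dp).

Total gain g = 0.578 − 0.13 = 0.448.
Amplification A = 1/(1 − 0.448) = 1.812.
ΔT = 1.99 × 1.812 = 3.6 °C.

3.6 °C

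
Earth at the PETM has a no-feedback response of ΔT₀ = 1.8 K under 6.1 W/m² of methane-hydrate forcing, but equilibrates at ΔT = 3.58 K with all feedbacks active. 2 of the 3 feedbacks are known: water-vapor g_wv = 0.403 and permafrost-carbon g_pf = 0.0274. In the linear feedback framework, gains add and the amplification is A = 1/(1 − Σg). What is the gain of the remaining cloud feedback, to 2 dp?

Amplification A = ΔT/ΔT₀ = 3.58/1.8 = 1.989.
Total gain g = 1 − 1/A = 1 − 1/1.989 = 0.4972.
Known gains sum to 0.403 + 0.0274 = 0.4304.
g_cld = 0.4972 − 0.4304 = 0.07.

0.07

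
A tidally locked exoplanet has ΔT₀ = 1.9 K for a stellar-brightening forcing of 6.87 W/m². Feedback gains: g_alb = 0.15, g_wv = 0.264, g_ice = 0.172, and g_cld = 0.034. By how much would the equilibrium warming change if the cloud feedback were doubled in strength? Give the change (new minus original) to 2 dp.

Original: g = 0.62, ΔT = 1.9/(1−0.62) = 5.0000 K.
With doubled cloud: g' = 0.654, ΔT' = 1.9/(1−0.654) = 5.4913 K.
Change = 5.4913 − 5.0000 = 0.49 K.

0.49 K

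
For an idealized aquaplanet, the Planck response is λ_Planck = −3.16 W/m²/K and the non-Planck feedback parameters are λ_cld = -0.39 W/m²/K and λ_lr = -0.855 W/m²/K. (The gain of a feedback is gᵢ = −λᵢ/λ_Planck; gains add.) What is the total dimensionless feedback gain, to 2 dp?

Convert to gains: g_cld = -0.39/3.16 = -0.1234; g_lr = -0.855/3.16 = -0.2706.
Total gain g = -0.394.

-0.39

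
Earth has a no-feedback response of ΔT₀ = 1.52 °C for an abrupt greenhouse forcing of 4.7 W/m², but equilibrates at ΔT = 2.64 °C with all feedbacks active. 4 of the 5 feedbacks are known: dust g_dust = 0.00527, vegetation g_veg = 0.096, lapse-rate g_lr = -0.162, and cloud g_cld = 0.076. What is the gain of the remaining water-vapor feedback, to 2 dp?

Amplification A = ΔT/ΔT₀ = 2.64/1.52 = 1.737.
Total gain g = 1 − 1/A = 1 − 1/1.737 = 0.4243.
Known gains sum to 0.00527 + 0.096 − 0.162 + 0.076 = 0.01527.
g_wv = 0.4243 − 0.01527 = 0.41.

0.41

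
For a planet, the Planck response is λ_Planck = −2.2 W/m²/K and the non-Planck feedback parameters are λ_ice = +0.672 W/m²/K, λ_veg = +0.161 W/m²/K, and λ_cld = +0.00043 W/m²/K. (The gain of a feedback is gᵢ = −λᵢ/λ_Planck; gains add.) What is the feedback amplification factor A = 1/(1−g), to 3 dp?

1.610

Convert to gains: g_ice = 0.672/2.2 = 0.3055; g_veg = 0.161/2.2 = 0.07318; g_cld = 0.00043/2.2 = 0.000196.
Total gain g = 0.378876.
A = 1/(1 − 0.378876) = 1.610.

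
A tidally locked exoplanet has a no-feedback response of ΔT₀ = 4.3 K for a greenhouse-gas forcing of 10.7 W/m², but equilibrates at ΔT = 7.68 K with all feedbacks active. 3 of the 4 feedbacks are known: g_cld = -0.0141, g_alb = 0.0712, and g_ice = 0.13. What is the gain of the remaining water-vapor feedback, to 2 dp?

0.25

Amplification A = ΔT/ΔT₀ = 7.68/4.3 = 1.786.
Total gain g = 1 − 1/A = 1 − 1/1.786 = 0.4401.
Known gains sum to -0.0141 + 0.0712 + 0.13 = 0.1871.
g_wv = 0.4401 − 0.1871 = 0.25.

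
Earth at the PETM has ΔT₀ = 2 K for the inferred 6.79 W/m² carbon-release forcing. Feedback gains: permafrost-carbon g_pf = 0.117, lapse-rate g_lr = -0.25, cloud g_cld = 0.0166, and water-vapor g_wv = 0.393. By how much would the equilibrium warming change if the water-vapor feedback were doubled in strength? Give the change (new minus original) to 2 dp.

Original: g = 0.2766, ΔT = 2/(1−0.2766) = 2.7647 K.
With doubled water-vapor: g' = 0.6696, ΔT' = 2/(1−0.6696) = 6.0533 K.
Change = 6.0533 − 2.7647 = 3.29 K.

3.29 K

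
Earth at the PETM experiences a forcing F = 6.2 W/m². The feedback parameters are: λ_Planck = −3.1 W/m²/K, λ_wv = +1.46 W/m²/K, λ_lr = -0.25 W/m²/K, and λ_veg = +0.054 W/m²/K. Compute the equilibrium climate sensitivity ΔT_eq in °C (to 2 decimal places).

Net feedback parameter λ = (−3.1) + (+1.46) + (-0.25) + (+0.054) = -1.836 W/m²/K.
ΔT = −F/λ = −6.2/(-1.836) = 3.38 °C.

3.38 °C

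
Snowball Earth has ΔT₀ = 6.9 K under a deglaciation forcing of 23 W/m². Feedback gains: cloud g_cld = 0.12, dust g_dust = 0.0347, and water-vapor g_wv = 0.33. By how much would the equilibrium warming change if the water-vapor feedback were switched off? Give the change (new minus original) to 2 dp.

Original: g = 0.4847, ΔT = 6.9/(1−0.4847) = 13.3903 K.
Without water-vapor: g' = 0.1547, ΔT' = 6.9/(1−0.1547) = 8.1628 K.
Change = 8.1628 − 13.3903 = -5.23 K.

-5.23 K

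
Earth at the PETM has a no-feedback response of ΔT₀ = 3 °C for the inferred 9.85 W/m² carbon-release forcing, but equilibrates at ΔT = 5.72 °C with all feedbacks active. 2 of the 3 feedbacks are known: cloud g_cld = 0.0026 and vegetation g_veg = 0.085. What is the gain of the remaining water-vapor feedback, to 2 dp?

Amplification A = ΔT/ΔT₀ = 5.72/3 = 1.907.
Total gain g = 1 − 1/A = 1 − 1/1.907 = 0.4756.
Known gains sum to 0.0026 + 0.085 = 0.0876.
g_wv = 0.4756 − 0.0876 = 0.39.

0.39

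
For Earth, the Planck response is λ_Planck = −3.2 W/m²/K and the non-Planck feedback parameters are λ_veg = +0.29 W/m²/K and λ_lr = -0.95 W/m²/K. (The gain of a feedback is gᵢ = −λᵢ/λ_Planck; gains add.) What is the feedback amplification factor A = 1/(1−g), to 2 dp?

Convert to gains: g_veg = 0.29/3.2 = 0.09062; g_lr = -0.95/3.2 = -0.2969.
Total gain g = -0.20628.
A = 1/(1 + 0.20628) = 0.83.

0.83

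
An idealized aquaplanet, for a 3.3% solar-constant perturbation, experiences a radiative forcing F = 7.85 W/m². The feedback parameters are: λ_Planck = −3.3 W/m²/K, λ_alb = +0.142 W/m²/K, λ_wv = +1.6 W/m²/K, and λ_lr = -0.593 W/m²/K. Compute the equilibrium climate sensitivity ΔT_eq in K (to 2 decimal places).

3.65 K

Net feedback parameter λ = (−3.3) + (+0.142) + (+1.6) + (-0.593) = -2.151 W/m²/K.
ΔT = −F/λ = −7.85/(-2.151) = 3.65 K.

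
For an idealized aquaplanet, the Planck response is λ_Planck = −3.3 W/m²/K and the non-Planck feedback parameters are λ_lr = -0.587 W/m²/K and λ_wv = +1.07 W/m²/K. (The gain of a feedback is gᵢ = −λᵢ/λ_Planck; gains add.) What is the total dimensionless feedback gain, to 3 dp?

Convert to gains: g_lr = -0.587/3.3 = -0.1779; g_wv = 1.07/3.3 = 0.3242.
Total gain g = 0.1463.

0.146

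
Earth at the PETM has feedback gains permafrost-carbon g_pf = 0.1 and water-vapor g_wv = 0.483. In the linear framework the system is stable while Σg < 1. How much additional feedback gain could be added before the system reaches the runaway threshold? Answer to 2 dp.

Current total gain = 0.1 + 0.483 = 0.583.
Margin to runaway = 1 − 0.583 = 0.42.

0.42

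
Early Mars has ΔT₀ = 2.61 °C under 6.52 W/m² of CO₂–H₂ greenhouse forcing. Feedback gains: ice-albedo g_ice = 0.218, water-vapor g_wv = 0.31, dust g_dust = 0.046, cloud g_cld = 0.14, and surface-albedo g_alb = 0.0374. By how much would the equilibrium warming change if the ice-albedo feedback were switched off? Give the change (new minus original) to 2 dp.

Original: g = 0.7514, ΔT = 2.61/(1−0.7514) = 10.4988 °C.
Without ice-albedo: g' = 0.5334, ΔT' = 2.61/(1−0.5334) = 5.5937 °C.
Change = 5.5937 − 10.4988 = -4.91 °C.

-4.91 °C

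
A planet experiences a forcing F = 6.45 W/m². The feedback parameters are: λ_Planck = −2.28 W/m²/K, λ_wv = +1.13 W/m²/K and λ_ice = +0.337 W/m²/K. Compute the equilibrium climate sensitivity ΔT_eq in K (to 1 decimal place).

Net feedback parameter λ = (−2.28) + (+1.13) + (+0.337) = -0.813 W/m²/K.
ΔT = −F/λ = −6.45/(-0.813) = 7.9 K.

7.9 K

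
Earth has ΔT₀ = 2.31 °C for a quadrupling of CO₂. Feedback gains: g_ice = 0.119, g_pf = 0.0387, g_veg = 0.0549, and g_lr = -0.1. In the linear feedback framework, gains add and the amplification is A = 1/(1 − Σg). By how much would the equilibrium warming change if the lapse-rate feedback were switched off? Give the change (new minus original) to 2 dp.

Original: g = 0.1126, ΔT = 2.31/(1−0.1126) = 2.6031 °C.
Without lapse-rate: g' = 0.2126, ΔT' = 2.31/(1−0.2126) = 2.9337 °C.
Change = 2.9337 − 2.6031 = 0.33 °C.

0.33 °C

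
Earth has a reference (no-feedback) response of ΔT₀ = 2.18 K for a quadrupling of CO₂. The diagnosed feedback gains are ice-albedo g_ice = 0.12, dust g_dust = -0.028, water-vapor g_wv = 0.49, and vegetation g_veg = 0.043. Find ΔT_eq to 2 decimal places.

5.81 K

Total gain g = 0.12 − 0.028 + 0.49 + 0.043 = 0.625.
Amplification A = 1/(1 − 0.625) = 2.667.
ΔT = 2.18 × 2.667 = 5.81 K.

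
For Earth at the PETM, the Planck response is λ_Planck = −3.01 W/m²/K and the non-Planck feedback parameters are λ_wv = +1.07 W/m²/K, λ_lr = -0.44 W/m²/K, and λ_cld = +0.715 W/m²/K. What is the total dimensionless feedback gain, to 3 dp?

Convert to gains: g_wv = 1.07/3.01 = 0.3555; g_lr = -0.44/3.01 = -0.1462; g_cld = 0.715/3.01 = 0.2375.
Total gain g = 0.4468.

0.447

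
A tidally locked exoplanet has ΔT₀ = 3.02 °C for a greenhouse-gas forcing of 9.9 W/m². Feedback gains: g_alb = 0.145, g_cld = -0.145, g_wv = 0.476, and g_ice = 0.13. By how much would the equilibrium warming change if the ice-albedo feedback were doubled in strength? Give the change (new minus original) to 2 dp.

Original: g = 0.606, ΔT = 3.02/(1−0.606) = 7.6650 °C.
With doubled ice-albedo: g' = 0.736, ΔT' = 3.02/(1−0.736) = 11.4394 °C.
Change = 11.4394 − 7.6650 = 3.77 °C.

3.77 °C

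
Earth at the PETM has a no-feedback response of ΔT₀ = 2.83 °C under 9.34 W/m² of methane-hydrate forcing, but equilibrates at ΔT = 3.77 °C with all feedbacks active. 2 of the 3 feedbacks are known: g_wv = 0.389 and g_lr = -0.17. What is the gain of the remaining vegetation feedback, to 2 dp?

0.03

Amplification A = ΔT/ΔT₀ = 3.77/2.83 = 1.332.
Total gain g = 1 − 1/A = 1 − 1/1.332 = 0.2492.
Known gains sum to 0.389 − 0.17 = 0.219.
g_veg = 0.2492 − 0.219 = 0.03.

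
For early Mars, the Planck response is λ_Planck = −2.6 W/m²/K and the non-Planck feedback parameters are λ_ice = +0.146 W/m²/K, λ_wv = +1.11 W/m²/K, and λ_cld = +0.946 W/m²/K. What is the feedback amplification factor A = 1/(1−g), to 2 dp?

Convert to gains: g_ice = 0.146/2.6 = 0.05615; g_wv = 1.11/2.6 = 0.4269; g_cld = 0.946/2.6 = 0.3638.
Total gain g = 0.84685.
A = 1/(1 − 0.84685) = 6.53.

6.53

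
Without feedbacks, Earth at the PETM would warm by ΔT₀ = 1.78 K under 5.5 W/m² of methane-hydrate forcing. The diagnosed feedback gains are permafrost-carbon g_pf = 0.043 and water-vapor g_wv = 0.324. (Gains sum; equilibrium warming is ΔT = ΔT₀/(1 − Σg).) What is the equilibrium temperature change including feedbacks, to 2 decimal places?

2.81 K

Total gain g = 0.043 + 0.324 = 0.367.
Amplification A = 1/(1 − 0.367) = 1.58.
ΔT = 1.78 × 1.58 = 2.81 K.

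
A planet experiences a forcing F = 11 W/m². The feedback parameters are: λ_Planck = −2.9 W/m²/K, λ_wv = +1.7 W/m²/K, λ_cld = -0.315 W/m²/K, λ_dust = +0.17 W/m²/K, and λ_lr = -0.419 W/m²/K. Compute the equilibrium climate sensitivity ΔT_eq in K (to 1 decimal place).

Net feedback parameter λ = (−2.9) + (+1.7) + (-0.315) + (+0.17) + (-0.419) = -1.764 W/m²/K.
ΔT = −F/λ = −11/(-1.764) = 6.2 K.

6.2 K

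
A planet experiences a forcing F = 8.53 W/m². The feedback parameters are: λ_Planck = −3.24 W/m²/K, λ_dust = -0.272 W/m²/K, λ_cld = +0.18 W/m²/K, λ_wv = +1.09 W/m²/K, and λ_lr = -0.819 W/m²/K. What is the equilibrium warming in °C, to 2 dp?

Net feedback parameter λ = (−3.24) + (-0.272) + (+0.18) + (+1.09) + (-0.819) = -3.061 W/m²/K.
ΔT = −F/λ = −8.53/(-3.061) = 2.79 °C.

2.79 °C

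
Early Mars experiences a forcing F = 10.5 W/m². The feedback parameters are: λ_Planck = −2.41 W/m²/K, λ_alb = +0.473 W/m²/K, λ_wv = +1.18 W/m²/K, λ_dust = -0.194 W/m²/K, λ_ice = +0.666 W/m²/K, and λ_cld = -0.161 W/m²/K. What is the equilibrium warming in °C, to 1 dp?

Net feedback parameter λ = (−2.41) + (+0.473) + (+1.18) + (-0.194) + (+0.666) + (-0.161) = -0.446 W/m²/K.
ΔT = −F/λ = −10.5/(-0.446) = 23.5 °C.

23.5 °C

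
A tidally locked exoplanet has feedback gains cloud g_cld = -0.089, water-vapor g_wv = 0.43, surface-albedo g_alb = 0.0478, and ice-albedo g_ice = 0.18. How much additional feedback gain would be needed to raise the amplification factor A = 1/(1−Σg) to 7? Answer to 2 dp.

Current total gain = 0.5688.
Target gain for A = 7: g* = 1 − 1/7 = 0.8571.
Additional gain needed = 0.8571 − 0.5688 = 0.29.

0.29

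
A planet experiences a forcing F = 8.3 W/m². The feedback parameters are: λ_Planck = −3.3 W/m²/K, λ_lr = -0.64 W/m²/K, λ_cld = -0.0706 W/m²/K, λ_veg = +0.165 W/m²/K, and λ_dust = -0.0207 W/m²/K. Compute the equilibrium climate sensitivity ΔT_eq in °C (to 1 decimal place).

2.1 °C

Net feedback parameter λ = (−3.3) + (-0.64) + (-0.0706) + (+0.165) + (-0.0207) = -3.8663 W/m²/K.
ΔT = −F/λ = −8.3/(-3.8663) = 2.1 °C.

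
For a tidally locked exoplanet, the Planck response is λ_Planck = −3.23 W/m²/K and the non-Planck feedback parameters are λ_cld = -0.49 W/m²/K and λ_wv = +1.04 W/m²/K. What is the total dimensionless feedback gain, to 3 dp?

0.170

Convert to gains: g_cld = -0.49/3.23 = -0.1517; g_wv = 1.04/3.23 = 0.322.
Total gain g = 0.1703.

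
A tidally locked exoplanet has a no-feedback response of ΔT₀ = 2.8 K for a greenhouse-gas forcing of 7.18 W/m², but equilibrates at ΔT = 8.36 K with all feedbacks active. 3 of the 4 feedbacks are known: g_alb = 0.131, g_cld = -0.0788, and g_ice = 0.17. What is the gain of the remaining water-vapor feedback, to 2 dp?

Amplification A = ΔT/ΔT₀ = 8.36/2.8 = 2.986.
Total gain g = 1 − 1/A = 1 − 1/2.986 = 0.6651.
Known gains sum to 0.131 − 0.0788 + 0.17 = 0.2222.
g_wv = 0.6651 − 0.2222 = 0.44.

0.44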